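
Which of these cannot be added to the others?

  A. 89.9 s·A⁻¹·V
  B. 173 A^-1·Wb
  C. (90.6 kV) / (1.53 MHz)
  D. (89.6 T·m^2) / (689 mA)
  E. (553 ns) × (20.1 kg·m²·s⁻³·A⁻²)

Expand each in SI base units:
  A. V·s·A⁻¹ = J·C⁻¹·s·A⁻¹ = kg·m²·s⁻²·A⁻²
  B. Wb·A⁻¹ = V·s·A⁻¹ = kg·m²·s⁻²·A⁻²
  C. [kg·m²·s⁻³·A⁻¹] / [s⁻¹] = kg·m²·s⁻²·A⁻¹
  D. [kg·m²·s⁻²·A⁻¹] / [A] = kg·m²·s⁻²·A⁻²
  E. [s] · [kg·m²·s⁻³·A⁻²] = kg·m²·s⁻²·A⁻²
All reduce to kg·m²·s⁻²·A⁻² except C., which is kg·m²·s⁻²·A⁻¹.

C.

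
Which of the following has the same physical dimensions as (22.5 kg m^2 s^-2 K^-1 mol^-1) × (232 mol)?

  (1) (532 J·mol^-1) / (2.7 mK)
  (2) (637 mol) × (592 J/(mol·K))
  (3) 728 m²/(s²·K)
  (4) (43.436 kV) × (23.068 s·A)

(2)

Reference: [kg·m²·s⁻²·K⁻¹·mol⁻¹] · [mol] = kg·m²·s⁻²·K⁻¹.
Each option:
  (1) [kg·m²·s⁻²·mol⁻¹] / [K] = kg·m²·s⁻²·K⁻¹·mol⁻¹
  (2) [mol] · [kg·m²·s⁻²·K⁻¹·mol⁻¹] = kg·m²·s⁻²·K⁻¹  ← same
  (3) m²·s⁻²·K⁻¹
  (4) [kg·m²·s⁻³·A⁻¹] · [s·A] = kg·m²·s⁻²
Only (2) matches kg·m²·s⁻²·K⁻¹.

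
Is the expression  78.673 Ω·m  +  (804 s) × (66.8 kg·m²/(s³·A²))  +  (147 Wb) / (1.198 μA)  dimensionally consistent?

No

Work out the base dimensions of each:
  78.673 Ω·m:  Ω·m = V·A⁻¹·m = kg·m³·s⁻³·A⁻²
  (804 s) × (66.8 kg·m²/(s³·A²)):  [s] · [kg·m²·s⁻³·A⁻²] = kg·m²·s⁻²·A⁻²
  (147 Wb) / (1.198 μA):  [kg·m²·s⁻²·A⁻¹] / [A] = kg·m²·s⁻²·A⁻²
The terms do not share a single dimension (kg·m²·s⁻²·A⁻² vs kg·m³·s⁻³·A⁻²).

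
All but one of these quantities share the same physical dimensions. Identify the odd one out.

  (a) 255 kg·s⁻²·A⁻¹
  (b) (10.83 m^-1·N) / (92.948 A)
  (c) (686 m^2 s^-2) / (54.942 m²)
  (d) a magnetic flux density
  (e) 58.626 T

(c)

Reduce each to base SI dimensions:
  (a) kg·s⁻²·A⁻¹
  (b) [kg·s⁻²] / [A] = kg·s⁻²·A⁻¹
  (c) [m²·s⁻²] / [m²] = s⁻²
  (d) [magnetic flux density] = kg·s⁻²·A⁻¹
  (e) T = Wb·m⁻² = kg·s⁻²·A⁻¹
All reduce to kg·s⁻²·A⁻¹ except (c), which is s⁻².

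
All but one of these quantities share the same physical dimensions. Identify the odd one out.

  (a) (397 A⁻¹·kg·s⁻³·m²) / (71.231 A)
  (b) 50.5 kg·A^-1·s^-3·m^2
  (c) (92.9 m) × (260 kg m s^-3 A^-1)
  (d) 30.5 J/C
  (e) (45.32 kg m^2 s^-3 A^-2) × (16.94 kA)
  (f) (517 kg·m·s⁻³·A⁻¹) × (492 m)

(a)

Work out the base dimensions of each:
  (a) [kg·m²·s⁻³·A⁻¹] / [A] = kg·m²·s⁻³·A⁻²
  (b) kg·m²·s⁻³·A⁻¹
  (c) [m] · [kg·m·s⁻³·A⁻¹] = kg·m²·s⁻³·A⁻¹
  (d) J·C⁻¹ = N·m·(s·A)⁻¹ = kg·m²·s⁻³·A⁻¹
  (e) [kg·m²·s⁻³·A⁻²] · [A] = kg·m²·s⁻³·A⁻¹
  (f) [kg·m·s⁻³·A⁻¹] · [m] = kg·m²·s⁻³·A⁻¹
All reduce to kg·m²·s⁻³·A⁻¹ except (a), which is kg·m²·s⁻³·A⁻².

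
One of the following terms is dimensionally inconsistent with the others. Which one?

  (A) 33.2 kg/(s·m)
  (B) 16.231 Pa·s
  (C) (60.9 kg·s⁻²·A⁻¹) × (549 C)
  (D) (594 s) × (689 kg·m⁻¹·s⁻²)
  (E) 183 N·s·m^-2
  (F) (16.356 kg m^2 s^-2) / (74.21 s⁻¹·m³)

In SI base units:
  (A) kg·m⁻¹·s⁻¹
  (B) Pa·s = N·m⁻²·s = kg·m⁻¹·s⁻¹
  (C) [kg·s⁻²·A⁻¹] · [s·A] = kg·s⁻¹
  (D) [s] · [kg·m⁻¹·s⁻²] = kg·m⁻¹·s⁻¹
  (E) N·s·m⁻² = kg·m·s⁻²·s·m⁻² = kg·m⁻¹·s⁻¹
  (F) [kg·m²·s⁻²] / [m³·s⁻¹] = kg·m⁻¹·s⁻¹
All reduce to kg·m⁻¹·s⁻¹ except (C), which is kg·s⁻¹.

(C)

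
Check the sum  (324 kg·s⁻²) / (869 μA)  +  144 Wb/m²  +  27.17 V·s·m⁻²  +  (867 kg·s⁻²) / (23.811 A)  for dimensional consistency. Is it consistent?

Reduce each to base SI dimensions:
  (324 kg·s⁻²) / (869 μA):  [kg·s⁻²] / [A] = kg·s⁻²·A⁻¹
  144 Wb/m²:  Wb·m⁻² = V·s·m⁻² = kg·s⁻²·A⁻¹
  27.17 V·s·m⁻²:  V·s·m⁻² = J·C⁻¹·s·m⁻² = kg·s⁻²·A⁻¹
  (867 kg·s⁻²) / (23.811 A):  [kg·s⁻²] / [A] = kg·s⁻²·A⁻¹
Every term reduces to kg·s⁻²·A⁻¹.

Yes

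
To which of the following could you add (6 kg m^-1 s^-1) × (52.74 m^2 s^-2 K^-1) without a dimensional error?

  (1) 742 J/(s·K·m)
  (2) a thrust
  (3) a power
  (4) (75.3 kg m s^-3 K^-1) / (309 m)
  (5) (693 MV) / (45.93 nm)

Reference: [kg·m⁻¹·s⁻¹] · [m²·s⁻²·K⁻¹] = kg·m·s⁻³·K⁻¹.
Each option:
  (1) J·s⁻¹·m⁻¹·K⁻¹ = N·m·s⁻¹·m⁻¹·K⁻¹ = kg·m·s⁻³·K⁻¹  ← same
  (2) [thrust] = kg·m·s⁻²
  (3) [power] = kg·m²·s⁻³
  (4) [kg·m·s⁻³·K⁻¹] / [m] = kg·s⁻³·K⁻¹
  (5) [kg·m²·s⁻³·A⁻¹] / [m] = kg·m·s⁻³·A⁻¹
Only (1) matches kg·m·s⁻³·K⁻¹.

(1)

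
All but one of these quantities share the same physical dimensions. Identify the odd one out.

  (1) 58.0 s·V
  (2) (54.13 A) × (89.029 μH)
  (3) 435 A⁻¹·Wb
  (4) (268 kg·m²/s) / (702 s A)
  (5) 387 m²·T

In SI base units:
  (1) V·s = J·C⁻¹·s = kg·m²·s⁻²·A⁻¹
  (2) [A] · [kg·m²·s⁻²·A⁻²] = kg·m²·s⁻²·A⁻¹
  (3) Wb·A⁻¹ = V·s·A⁻¹ = kg·m²·s⁻²·A⁻²
  (4) [kg·m²·s⁻¹] / [s·A] = kg·m²·s⁻²·A⁻¹
  (5) T·m² = Wb·m⁻²·m² = kg·m²·s⁻²·A⁻¹
All reduce to kg·m²·s⁻²·A⁻¹ except (3), which is kg·m²·s⁻²·A⁻².

(3)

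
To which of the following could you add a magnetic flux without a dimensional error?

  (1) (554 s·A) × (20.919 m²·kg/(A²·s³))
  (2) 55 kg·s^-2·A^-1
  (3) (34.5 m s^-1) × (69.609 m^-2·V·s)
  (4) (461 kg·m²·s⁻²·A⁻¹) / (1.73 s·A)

Reference: [magnetic flux] = kg·m²·s⁻²·A⁻¹.
Each option:
  (1) [s·A] · [kg·m²·s⁻³·A⁻²] = kg·m²·s⁻²·A⁻¹  ← same
  (2) kg·s⁻²·A⁻¹
  (3) [m·s⁻¹] · [kg·s⁻²·A⁻¹] = kg·m·s⁻³·A⁻¹
  (4) [kg·m²·s⁻²·A⁻¹] / [s·A] = kg·m²·s⁻³·A⁻²
Only (1) matches kg·m²·s⁻²·A⁻¹.

(1)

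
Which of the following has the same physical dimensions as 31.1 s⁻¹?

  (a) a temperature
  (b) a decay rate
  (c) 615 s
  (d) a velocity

(b)

Reference: s⁻¹.
Each option:
  (a) [temperature] = K
  (b) [decay rate] = s⁻¹  ← same
  (c) s
  (d) [velocity] = m·s⁻¹
Only (b) matches s⁻¹.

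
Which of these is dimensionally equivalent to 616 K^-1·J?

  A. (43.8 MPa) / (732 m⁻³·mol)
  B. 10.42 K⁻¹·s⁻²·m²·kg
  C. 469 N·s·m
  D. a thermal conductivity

Reference: J·K⁻¹ = N·m·K⁻¹ = kg·m²·s⁻²·K⁻¹.
Each option:
  A. [kg·m⁻¹·s⁻²] / [m⁻³·mol] = kg·m²·s⁻²·mol⁻¹
  B. kg·m²·s⁻²·K⁻¹  ← same
  C. N·m·s = kg·m·s⁻²·m·s = kg·m²·s⁻¹
  D. [thermal conductivity] = kg·m·s⁻³·K⁻¹
Only B. matches kg·m²·s⁻²·K⁻¹.

B.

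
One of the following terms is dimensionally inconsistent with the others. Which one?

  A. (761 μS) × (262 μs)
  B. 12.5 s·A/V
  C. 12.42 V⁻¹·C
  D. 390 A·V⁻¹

Work out the base dimensions of each:
  A. [kg⁻¹·m⁻²·s³·A²] · [s] = kg⁻¹·m⁻²·s⁴·A²
  B. A·s·V⁻¹ = A·s·(J·C⁻¹)⁻¹ = kg⁻¹·m⁻²·s⁴·A²
  C. C·V⁻¹ = s·A·(J·C⁻¹)⁻¹ = kg⁻¹·m⁻²·s⁴·A²
  D. A·V⁻¹ = A·(J·C⁻¹)⁻¹ = kg⁻¹·m⁻²·s³·A²
All reduce to kg⁻¹·m⁻²·s⁴·A² except D., which is kg⁻¹·m⁻²·s³·A².

D.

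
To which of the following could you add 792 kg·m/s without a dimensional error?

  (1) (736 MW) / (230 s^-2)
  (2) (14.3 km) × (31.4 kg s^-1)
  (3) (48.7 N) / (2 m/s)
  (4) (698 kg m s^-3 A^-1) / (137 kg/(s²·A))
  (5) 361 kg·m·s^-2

(2)

Reference: kg·m·s⁻¹.
Each option:
  (1) [kg·m²·s⁻³] / [s⁻²] = kg·m²·s⁻¹
  (2) [m] · [kg·s⁻¹] = kg·m·s⁻¹  ← same
  (3) [kg·m·s⁻²] / [m·s⁻¹] = kg·s⁻¹
  (4) [kg·m·s⁻³·A⁻¹] / [kg·s⁻²·A⁻¹] = m·s⁻¹
  (5) kg·m·s⁻²
Only (2) matches kg·m·s⁻¹.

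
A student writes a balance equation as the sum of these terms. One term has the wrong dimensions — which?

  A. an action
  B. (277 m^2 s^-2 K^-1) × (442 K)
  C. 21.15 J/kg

A.

Work out the base dimensions of each:
  A. [action] = kg·m²·s⁻¹
  B. [m²·s⁻²·K⁻¹] · [K] = m²·s⁻²
  C. J·kg⁻¹ = N·m·kg⁻¹ = m²·s⁻²
All reduce to m²·s⁻² except A., which is kg·m²·s⁻¹.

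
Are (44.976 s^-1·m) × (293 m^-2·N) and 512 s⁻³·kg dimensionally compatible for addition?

Yes

Work out the base dimensions of each:
  (44.976 s^-1·m) × (293 m^-2·N):  [m·s⁻¹] · [kg·m⁻¹·s⁻²] = kg·s⁻³
  512 s⁻³·kg:  kg·s⁻³
Both are kg·s⁻³, so they have the same dimensions and can be added.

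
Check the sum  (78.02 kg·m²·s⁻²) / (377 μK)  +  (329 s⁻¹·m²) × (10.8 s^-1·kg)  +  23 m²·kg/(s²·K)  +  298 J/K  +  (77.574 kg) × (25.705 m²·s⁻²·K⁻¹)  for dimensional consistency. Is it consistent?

No

Dimensions:
  (78.02 kg·m²·s⁻²) / (377 μK):  [kg·m²·s⁻²] / [K] = kg·m²·s⁻²·K⁻¹
  (329 s⁻¹·m²) × (10.8 s^-1·kg):  [m²·s⁻¹] · [kg·s⁻¹] = kg·m²·s⁻²
  23 m²·kg/(s²·K):  kg·m²·s⁻²·K⁻¹
  298 J/K:  J·K⁻¹ = N·m·K⁻¹ = kg·m²·s⁻²·K⁻¹
  (77.574 kg) × (25.705 m²·s⁻²·K⁻¹):  [kg] · [m²·s⁻²·K⁻¹] = kg·m²·s⁻²·K⁻¹
The terms do not share a single dimension (kg·m²·s⁻² vs kg·m²·s⁻²·K⁻¹).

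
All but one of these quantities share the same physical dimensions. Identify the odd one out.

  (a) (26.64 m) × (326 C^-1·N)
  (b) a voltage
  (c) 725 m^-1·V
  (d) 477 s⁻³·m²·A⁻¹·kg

(c)

Expand each in SI base units:
  (a) [m] · [kg·m·s⁻³·A⁻¹] = kg·m²·s⁻³·A⁻¹
  (b) [voltage] = kg·m²·s⁻³·A⁻¹
  (c) V·m⁻¹ = J·C⁻¹·m⁻¹ = kg·m·s⁻³·A⁻¹
  (d) kg·m²·s⁻³·A⁻¹
All reduce to kg·m²·s⁻³·A⁻¹ except (c), which is kg·m·s⁻³·A⁻¹.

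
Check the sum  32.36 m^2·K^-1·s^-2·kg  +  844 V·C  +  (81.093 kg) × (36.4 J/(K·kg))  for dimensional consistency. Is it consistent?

Reduce each to base SI dimensions:
  32.36 m^2·K^-1·s^-2·kg:  kg·m²·s⁻²·K⁻¹
  844 V·C:  C·V = s·A·J·C⁻¹ = kg·m²·s⁻²
  (81.093 kg) × (36.4 J/(K·kg)):  [kg] · [m²·s⁻²·K⁻¹] = kg·m²·s⁻²·K⁻¹
The terms do not share a single dimension (kg·m²·s⁻² vs kg·m²·s⁻²·K⁻¹).

No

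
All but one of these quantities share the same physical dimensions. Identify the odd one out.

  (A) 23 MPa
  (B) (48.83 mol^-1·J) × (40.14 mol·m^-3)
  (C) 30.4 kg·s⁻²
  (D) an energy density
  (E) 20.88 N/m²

(C)

Reduce each to base SI dimensions:
  (A) Pa = N·m⁻² = kg·m⁻¹·s⁻²
  (B) [kg·m²·s⁻²·mol⁻¹] · [m⁻³·mol] = kg·m⁻¹·s⁻²
  (C) kg·s⁻²
  (D) [energy density] = kg·m⁻¹·s⁻²
  (E) N·m⁻² = kg·m·s⁻²·m⁻² = kg·m⁻¹·s⁻²
All reduce to kg·m⁻¹·s⁻² except (C), which is kg·s⁻².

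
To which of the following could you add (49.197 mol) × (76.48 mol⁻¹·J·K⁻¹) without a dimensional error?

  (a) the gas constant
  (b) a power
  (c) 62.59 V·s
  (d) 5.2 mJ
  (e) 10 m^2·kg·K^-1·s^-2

(e)

Reference: [mol] · [kg·m²·s⁻²·K⁻¹·mol⁻¹] = kg·m²·s⁻²·K⁻¹.
Each option:
  (a) [gas constant] = kg·m²·s⁻²·K⁻¹·mol⁻¹
  (b) [power] = kg·m²·s⁻³
  (c) V·s = J·C⁻¹·s = kg·m²·s⁻²·A⁻¹
  (d) J = N·m = kg·m²·s⁻²
  (e) kg·m²·s⁻²·K⁻¹  ← same
Only (e) matches kg·m²·s⁻²·K⁻¹.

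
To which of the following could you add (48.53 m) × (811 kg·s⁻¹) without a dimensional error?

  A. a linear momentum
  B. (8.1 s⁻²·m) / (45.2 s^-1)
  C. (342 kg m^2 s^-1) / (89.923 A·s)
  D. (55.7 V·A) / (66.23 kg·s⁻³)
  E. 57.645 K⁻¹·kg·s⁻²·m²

Reference: [m] · [kg·s⁻¹] = kg·m·s⁻¹.
Each option:
  A. [linear momentum] = kg·m·s⁻¹  ← same
  B. [m·s⁻²] / [s⁻¹] = m·s⁻¹
  C. [kg·m²·s⁻¹] / [s·A] = kg·m²·s⁻²·A⁻¹
  D. [kg·m²·s⁻³] / [kg·s⁻³] = m²
  E. kg·m²·s⁻²·K⁻¹
Only A. matches kg·m·s⁻¹.

A.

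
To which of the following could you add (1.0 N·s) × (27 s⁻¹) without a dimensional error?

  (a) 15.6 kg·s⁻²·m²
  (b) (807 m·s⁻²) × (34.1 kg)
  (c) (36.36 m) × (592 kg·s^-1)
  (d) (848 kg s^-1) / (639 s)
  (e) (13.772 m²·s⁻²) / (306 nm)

(b)

Reference: [kg·m·s⁻¹] · [s⁻¹] = kg·m·s⁻².
Each option:
  (a) kg·m²·s⁻²
  (b) [m·s⁻²] · [kg] = kg·m·s⁻²  ← same
  (c) [m] · [kg·s⁻¹] = kg·m·s⁻¹
  (d) [kg·s⁻¹] / [s] = kg·s⁻²
  (e) [m²·s⁻²] / [m] = m·s⁻²
Only (b) matches kg·m·s⁻².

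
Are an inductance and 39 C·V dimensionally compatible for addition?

In SI base units:
  an inductance:  [inductance] = kg·m²·s⁻²·A⁻²
  39 C·V:  C·V = s·A·J·C⁻¹ = kg·m²·s⁻²
kg·m²·s⁻²·A⁻² ≠ kg·m²·s⁻², so they cannot be added.

No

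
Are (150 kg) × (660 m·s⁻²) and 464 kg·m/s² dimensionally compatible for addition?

In SI base units:
  (150 kg) × (660 m·s⁻²):  [kg] · [m·s⁻²] = kg·m·s⁻²
  464 kg·m/s²:  kg·m·s⁻²
Both are kg·m·s⁻², so they have the same dimensions and can be added.

Yes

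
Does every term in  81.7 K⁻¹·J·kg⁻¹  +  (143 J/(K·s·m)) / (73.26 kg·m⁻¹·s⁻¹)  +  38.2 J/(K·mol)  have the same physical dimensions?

No

In SI base units:
  81.7 K⁻¹·J·kg⁻¹:  J·kg⁻¹·K⁻¹ = N·m·kg⁻¹·K⁻¹ = m²·s⁻²·K⁻¹
  (143 J/(K·s·m)) / (73.26 kg·m⁻¹·s⁻¹):  [kg·m·s⁻³·K⁻¹] / [kg·m⁻¹·s⁻¹] = m²·s⁻²·K⁻¹
  38.2 J/(K·mol):  J·mol⁻¹·K⁻¹ = N·m·mol⁻¹·K⁻¹ = kg·m²·s⁻²·K⁻¹·mol⁻¹
The terms do not share a single dimension (kg·m²·s⁻²·K⁻¹·mol⁻¹ vs m²·s⁻²·K⁻¹).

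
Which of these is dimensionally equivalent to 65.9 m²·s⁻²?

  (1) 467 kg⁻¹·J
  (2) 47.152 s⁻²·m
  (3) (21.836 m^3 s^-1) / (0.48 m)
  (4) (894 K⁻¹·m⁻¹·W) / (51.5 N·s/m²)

Reference: m²·s⁻².
Each option:
  (1) J·kg⁻¹ = N·m·kg⁻¹ = m²·s⁻²  ← same
  (2) m·s⁻²
  (3) [m³·s⁻¹] / [m] = m²·s⁻¹
  (4) [kg·m·s⁻³·K⁻¹] / [kg·m⁻¹·s⁻¹] = m²·s⁻²·K⁻¹
Only (1) matches m²·s⁻².

(1)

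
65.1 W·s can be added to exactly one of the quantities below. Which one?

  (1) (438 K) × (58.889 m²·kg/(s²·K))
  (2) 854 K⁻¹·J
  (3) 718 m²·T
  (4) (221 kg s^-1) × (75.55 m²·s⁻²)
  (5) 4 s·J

Reference: W·s = J·s⁻¹·s = kg·m²·s⁻².
Each option:
  (1) [K] · [kg·m²·s⁻²·K⁻¹] = kg·m²·s⁻²  ← same
  (2) J·K⁻¹ = N·m·K⁻¹ = kg·m²·s⁻²·K⁻¹
  (3) T·m² = Wb·m⁻²·m² = kg·m²·s⁻²·A⁻¹
  (4) [kg·s⁻¹] · [m²·s⁻²] = kg·m²·s⁻³
  (5) J·s = N·m·s = kg·m²·s⁻¹
Only (1) matches kg·m²·s⁻².

(1)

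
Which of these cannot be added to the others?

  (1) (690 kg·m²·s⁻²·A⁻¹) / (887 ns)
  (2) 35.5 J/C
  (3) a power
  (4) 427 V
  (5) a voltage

(3)

Dimensions:
  (1) [kg·m²·s⁻²·A⁻¹] / [s] = kg·m²·s⁻³·A⁻¹
  (2) J·C⁻¹ = N·m·(s·A)⁻¹ = kg·m²·s⁻³·A⁻¹
  (3) [power] = kg·m²·s⁻³
  (4) V = J·C⁻¹ = kg·m²·s⁻³·A⁻¹
  (5) [voltage] = kg·m²·s⁻³·A⁻¹
All reduce to kg·m²·s⁻³·A⁻¹ except (3), which is kg·m²·s⁻³.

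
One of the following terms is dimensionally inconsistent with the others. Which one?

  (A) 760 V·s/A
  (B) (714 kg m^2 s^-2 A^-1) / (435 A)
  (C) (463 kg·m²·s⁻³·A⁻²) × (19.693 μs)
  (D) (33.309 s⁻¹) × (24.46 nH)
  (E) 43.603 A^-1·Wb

(D)

Reduce each to base SI dimensions:
  (A) V·s·A⁻¹ = J·C⁻¹·s·A⁻¹ = kg·m²·s⁻²·A⁻²
  (B) [kg·m²·s⁻²·A⁻¹] / [A] = kg·m²·s⁻²·A⁻²
  (C) [kg·m²·s⁻³·A⁻²] · [s] = kg·m²·s⁻²·A⁻²
  (D) [s⁻¹] · [kg·m²·s⁻²·A⁻²] = kg·m²·s⁻³·A⁻²
  (E) Wb·A⁻¹ = V·s·A⁻¹ = kg·m²·s⁻²·A⁻²
All reduce to kg·m²·s⁻²·A⁻² except (D), which is kg·m²·s⁻³·A⁻².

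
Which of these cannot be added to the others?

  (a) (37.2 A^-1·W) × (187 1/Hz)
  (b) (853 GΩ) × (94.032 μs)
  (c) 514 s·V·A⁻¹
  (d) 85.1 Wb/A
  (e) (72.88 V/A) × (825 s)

(a)

Dimensions:
  (a) [kg·m²·s⁻³·A⁻¹] · [s] = kg·m²·s⁻²·A⁻¹
  (b) [kg·m²·s⁻³·A⁻²] · [s] = kg·m²·s⁻²·A⁻²
  (c) V·s·A⁻¹ = J·C⁻¹·s·A⁻¹ = kg·m²·s⁻²·A⁻²
  (d) Wb·A⁻¹ = V·s·A⁻¹ = kg·m²·s⁻²·A⁻²
  (e) [kg·m²·s⁻³·A⁻²] · [s] = kg·m²·s⁻²·A⁻²
All reduce to kg·m²·s⁻²·A⁻² except (a), which is kg·m²·s⁻²·A⁻¹.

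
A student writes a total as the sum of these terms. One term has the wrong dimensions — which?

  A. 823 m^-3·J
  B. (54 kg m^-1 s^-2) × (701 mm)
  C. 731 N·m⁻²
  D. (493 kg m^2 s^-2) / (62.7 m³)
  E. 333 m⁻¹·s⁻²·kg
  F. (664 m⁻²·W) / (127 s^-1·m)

B.

Dimensions:
  A. J·m⁻³ = N·m·m⁻³ = kg·m⁻¹·s⁻²
  B. [kg·m⁻¹·s⁻²] · [m] = kg·s⁻²
  C. N·m⁻² = kg·m·s⁻²·m⁻² = kg·m⁻¹·s⁻²
  D. [kg·m²·s⁻²] / [m³] = kg·m⁻¹·s⁻²
  E. kg·m⁻¹·s⁻²
  F. [kg·s⁻³] / [m·s⁻¹] = kg·m⁻¹·s⁻²
All reduce to kg·m⁻¹·s⁻² except B., which is kg·s⁻².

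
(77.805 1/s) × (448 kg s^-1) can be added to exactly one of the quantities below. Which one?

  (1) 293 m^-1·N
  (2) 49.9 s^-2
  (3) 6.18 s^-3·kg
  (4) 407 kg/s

Reference: [s⁻¹] · [kg·s⁻¹] = kg·s⁻².
Each option:
  (1) N·m⁻¹ = kg·m·s⁻²·m⁻¹ = kg·s⁻²  ← same
  (2) s⁻²
  (3) kg·s⁻³
  (4) kg·s⁻¹
Only (1) matches kg·s⁻².

(1)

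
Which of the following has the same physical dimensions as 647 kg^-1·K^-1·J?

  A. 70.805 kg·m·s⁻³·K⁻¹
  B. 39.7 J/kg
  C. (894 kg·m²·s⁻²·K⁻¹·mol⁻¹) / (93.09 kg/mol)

C.

Reference: J·kg⁻¹·K⁻¹ = N·m·kg⁻¹·K⁻¹ = m²·s⁻²·K⁻¹.
Each option:
  A. kg·m·s⁻³·K⁻¹
  B. J·kg⁻¹ = N·m·kg⁻¹ = m²·s⁻²
  C. [kg·m²·s⁻²·K⁻¹·mol⁻¹] / [kg·mol⁻¹] = m²·s⁻²·K⁻¹  ← same
Only C. matches m²·s⁻²·K⁻¹.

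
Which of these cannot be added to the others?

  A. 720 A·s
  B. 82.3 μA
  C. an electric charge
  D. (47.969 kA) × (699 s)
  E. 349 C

B.

Dimensions:
  A. A·s = s·A
  B. A
  C. [electric charge] = s·A
  D. [A] · [s] = s·A
  E. C = s·A
All reduce to s·A except B., which is A.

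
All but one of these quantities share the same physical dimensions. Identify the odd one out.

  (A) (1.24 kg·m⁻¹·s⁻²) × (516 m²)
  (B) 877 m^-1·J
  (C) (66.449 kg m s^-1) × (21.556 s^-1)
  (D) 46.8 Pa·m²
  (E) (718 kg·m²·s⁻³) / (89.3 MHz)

(E)

Expand each in SI base units:
  (A) [kg·m⁻¹·s⁻²] · [m²] = kg·m·s⁻²
  (B) J·m⁻¹ = N·m·m⁻¹ = kg·m·s⁻²
  (C) [kg·m·s⁻¹] · [s⁻¹] = kg·m·s⁻²
  (D) Pa·m² = N·m⁻²·m² = kg·m·s⁻²
  (E) [kg·m²·s⁻³] / [s⁻¹] = kg·m²·s⁻²
All reduce to kg·m·s⁻² except (E), which is kg·m²·s⁻².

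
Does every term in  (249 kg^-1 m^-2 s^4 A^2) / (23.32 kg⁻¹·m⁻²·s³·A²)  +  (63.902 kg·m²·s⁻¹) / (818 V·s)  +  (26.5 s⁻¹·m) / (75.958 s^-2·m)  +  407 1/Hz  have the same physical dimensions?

Reduce each to base SI dimensions:
  (249 kg^-1 m^-2 s^4 A^2) / (23.32 kg⁻¹·m⁻²·s³·A²):  [kg⁻¹·m⁻²·s⁴·A²] / [kg⁻¹·m⁻²·s³·A²] = s
  (63.902 kg·m²·s⁻¹) / (818 V·s):  [kg·m²·s⁻¹] / [kg·m²·s⁻²·A⁻¹] = s·A
  (26.5 s⁻¹·m) / (75.958 s^-2·m):  [m·s⁻¹] / [m·s⁻²] = s
  407 1/Hz:  Hz⁻¹ = (s⁻¹)⁻¹ = s
The terms do not share a single dimension (s vs s·A).

No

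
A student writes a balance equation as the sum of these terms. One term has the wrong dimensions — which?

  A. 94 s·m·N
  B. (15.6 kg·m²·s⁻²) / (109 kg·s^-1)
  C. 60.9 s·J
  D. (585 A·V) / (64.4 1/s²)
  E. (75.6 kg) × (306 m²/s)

Reduce each to base SI dimensions:
  A. N·m·s = kg·m·s⁻²·m·s = kg·m²·s⁻¹
  B. [kg·m²·s⁻²] / [kg·s⁻¹] = m²·s⁻¹
  C. J·s = N·m·s = kg·m²·s⁻¹
  D. [kg·m²·s⁻³] / [s⁻²] = kg·m²·s⁻¹
  E. [kg] · [m²·s⁻¹] = kg·m²·s⁻¹
All reduce to kg·m²·s⁻¹ except B., which is m²·s⁻¹.

B.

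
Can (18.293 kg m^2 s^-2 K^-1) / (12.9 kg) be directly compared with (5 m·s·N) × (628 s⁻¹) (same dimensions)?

No

Expand each in SI base units:
  (18.293 kg m^2 s^-2 K^-1) / (12.9 kg):  [kg·m²·s⁻²·K⁻¹] / [kg] = m²·s⁻²·K⁻¹
  (5 m·s·N) × (628 s⁻¹):  [kg·m²·s⁻¹] · [s⁻¹] = kg·m²·s⁻²
m²·s⁻²·K⁻¹ ≠ kg·m²·s⁻², so they cannot be added.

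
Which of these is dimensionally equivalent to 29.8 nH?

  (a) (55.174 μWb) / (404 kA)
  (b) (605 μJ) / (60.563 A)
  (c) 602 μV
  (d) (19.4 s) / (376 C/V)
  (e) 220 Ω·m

(a)

Reference: H = V·s·A⁻¹ = kg·m²·s⁻²·A⁻².
Each option:
  (a) [kg·m²·s⁻²·A⁻¹] / [A] = kg·m²·s⁻²·A⁻²  ← same
  (b) [kg·m²·s⁻²] / [A] = kg·m²·s⁻²·A⁻¹
  (c) V = J·C⁻¹ = kg·m²·s⁻³·A⁻¹
  (d) [s] / [kg⁻¹·m⁻²·s⁴·A²] = kg·m²·s⁻³·A⁻²
  (e) Ω·m = V·A⁻¹·m = kg·m³·s⁻³·A⁻²
Only (a) matches kg·m²·s⁻²·A⁻².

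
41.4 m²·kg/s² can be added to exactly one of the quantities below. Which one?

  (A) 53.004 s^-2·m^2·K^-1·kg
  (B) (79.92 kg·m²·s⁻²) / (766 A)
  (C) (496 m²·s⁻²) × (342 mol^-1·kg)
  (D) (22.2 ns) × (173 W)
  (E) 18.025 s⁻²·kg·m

Reference: kg·m²·s⁻².
Each option:
  (A) kg·m²·s⁻²·K⁻¹
  (B) [kg·m²·s⁻²] / [A] = kg·m²·s⁻²·A⁻¹
  (C) [m²·s⁻²] · [kg·mol⁻¹] = kg·m²·s⁻²·mol⁻¹
  (D) [s] · [kg·m²·s⁻³] = kg·m²·s⁻²  ← same
  (E) kg·m·s⁻²
Only (D) matches kg·m²·s⁻².

(D)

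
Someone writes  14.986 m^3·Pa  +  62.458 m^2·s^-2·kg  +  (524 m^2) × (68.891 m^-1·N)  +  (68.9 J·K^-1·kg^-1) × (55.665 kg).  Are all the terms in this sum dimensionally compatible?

No

Dimensions:
  14.986 m^3·Pa:  Pa·m³ = N·m⁻²·m³ = kg·m²·s⁻²
  62.458 m^2·s^-2·kg:  kg·m²·s⁻²
  (524 m^2) × (68.891 m^-1·N):  [m²] · [kg·s⁻²] = kg·m²·s⁻²
  (68.9 J·K^-1·kg^-1) × (55.665 kg):  [m²·s⁻²·K⁻¹] · [kg] = kg·m²·s⁻²·K⁻¹
The terms do not share a single dimension (kg·m²·s⁻² vs kg·m²·s⁻²·K⁻¹).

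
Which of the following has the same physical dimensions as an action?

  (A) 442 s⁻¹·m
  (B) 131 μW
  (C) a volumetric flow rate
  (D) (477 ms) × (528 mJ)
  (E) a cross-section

Reference: [action] = kg·m²·s⁻¹.
Each option:
  (A) m·s⁻¹
  (B) W = J·s⁻¹ = kg·m²·s⁻³
  (C) [volumetric flow rate] = m³·s⁻¹
  (D) [s] · [kg·m²·s⁻²] = kg·m²·s⁻¹  ← same
  (E) [cross-section] = m²
Only (D) matches kg·m²·s⁻¹.

(D)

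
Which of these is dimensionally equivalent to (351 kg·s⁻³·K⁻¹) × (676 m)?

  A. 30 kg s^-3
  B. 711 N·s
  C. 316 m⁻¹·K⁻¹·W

C.

Reference: [kg·s⁻³·K⁻¹] · [m] = kg·m·s⁻³·K⁻¹.
Each option:
  A. kg·s⁻³
  B. N·s = kg·m·s⁻²·s = kg·m·s⁻¹
  C. W·m⁻¹·K⁻¹ = J·s⁻¹·m⁻¹·K⁻¹ = kg·m·s⁻³·K⁻¹  ← same
Only C. matches kg·m·s⁻³·K⁻¹.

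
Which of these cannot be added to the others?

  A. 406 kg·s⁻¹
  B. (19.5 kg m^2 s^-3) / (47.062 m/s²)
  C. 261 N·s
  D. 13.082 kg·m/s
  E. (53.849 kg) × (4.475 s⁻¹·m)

A.

Work out the base dimensions of each:
  A. kg·s⁻¹
  B. [kg·m²·s⁻³] / [m·s⁻²] = kg·m·s⁻¹
  C. N·s = kg·m·s⁻²·s = kg·m·s⁻¹
  D. kg·m·s⁻¹
  E. [kg] · [m·s⁻¹] = kg·m·s⁻¹
All reduce to kg·m·s⁻¹ except A., which is kg·s⁻¹.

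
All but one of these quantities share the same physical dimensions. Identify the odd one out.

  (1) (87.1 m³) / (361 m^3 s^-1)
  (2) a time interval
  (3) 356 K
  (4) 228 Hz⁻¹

(3)

Reduce each to base SI dimensions:
  (1) [m³] / [m³·s⁻¹] = s
  (2) [time interval] = s
  (3) K
  (4) Hz⁻¹ = (s⁻¹)⁻¹ = s
All reduce to s except (3), which is K.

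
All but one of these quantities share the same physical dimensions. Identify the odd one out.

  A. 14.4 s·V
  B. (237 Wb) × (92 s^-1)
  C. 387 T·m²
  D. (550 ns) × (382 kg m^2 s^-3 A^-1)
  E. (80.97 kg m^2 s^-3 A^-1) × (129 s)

Work out the base dimensions of each:
  A. V·s = J·C⁻¹·s = kg·m²·s⁻²·A⁻¹
  B. [kg·m²·s⁻²·A⁻¹] · [s⁻¹] = kg·m²·s⁻³·A⁻¹
  C. T·m² = Wb·m⁻²·m² = kg·m²·s⁻²·A⁻¹
  D. [s] · [kg·m²·s⁻³·A⁻¹] = kg·m²·s⁻²·A⁻¹
  E. [kg·m²·s⁻³·A⁻¹] · [s] = kg·m²·s⁻²·A⁻¹
All reduce to kg·m²·s⁻²·A⁻¹ except B., which is kg·m²·s⁻³·A⁻¹.

B.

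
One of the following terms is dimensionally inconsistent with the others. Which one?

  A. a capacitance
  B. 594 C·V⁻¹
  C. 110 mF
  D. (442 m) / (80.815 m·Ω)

Work out the base dimensions of each:
  A. [capacitance] = kg⁻¹·m⁻²·s⁴·A²
  B. C·V⁻¹ = s·A·(J·C⁻¹)⁻¹ = kg⁻¹·m⁻²·s⁴·A²
  C. F = C·V⁻¹ = kg⁻¹·m⁻²·s⁴·A²
  D. [m] / [kg·m³·s⁻³·A⁻²] = kg⁻¹·m⁻²·s³·A²
All reduce to kg⁻¹·m⁻²·s⁴·A² except D., which is kg⁻¹·m⁻²·s³·A².

D.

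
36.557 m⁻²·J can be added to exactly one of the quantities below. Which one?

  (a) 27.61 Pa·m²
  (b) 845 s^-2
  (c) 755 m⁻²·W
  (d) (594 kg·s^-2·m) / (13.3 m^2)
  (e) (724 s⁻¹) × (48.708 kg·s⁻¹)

(e)

Reference: J·m⁻² = N·m·m⁻² = kg·s⁻².
Each option:
  (a) Pa·m² = N·m⁻²·m² = kg·m·s⁻²
  (b) s⁻²
  (c) W·m⁻² = J·s⁻¹·m⁻² = kg·s⁻³
  (d) [kg·m·s⁻²] / [m²] = kg·m⁻¹·s⁻²
  (e) [s⁻¹] · [kg·s⁻¹] = kg·s⁻²  ← same
Only (e) matches kg·s⁻².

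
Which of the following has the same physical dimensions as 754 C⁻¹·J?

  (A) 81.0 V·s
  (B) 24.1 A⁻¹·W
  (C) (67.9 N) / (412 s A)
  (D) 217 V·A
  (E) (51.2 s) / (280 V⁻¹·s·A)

(B)

Reference: J·C⁻¹ = N·m·(s·A)⁻¹ = kg·m²·s⁻³·A⁻¹.
Each option:
  (A) V·s = J·C⁻¹·s = kg·m²·s⁻²·A⁻¹
  (B) W·A⁻¹ = J·s⁻¹·A⁻¹ = kg·m²·s⁻³·A⁻¹  ← same
  (C) [kg·m·s⁻²] / [s·A] = kg·m·s⁻³·A⁻¹
  (D) V·A = J·C⁻¹·A = kg·m²·s⁻³
  (E) [s] / [kg⁻¹·m⁻²·s⁴·A²] = kg·m²·s⁻³·A⁻²
Only (B) matches kg·m²·s⁻³·A⁻¹.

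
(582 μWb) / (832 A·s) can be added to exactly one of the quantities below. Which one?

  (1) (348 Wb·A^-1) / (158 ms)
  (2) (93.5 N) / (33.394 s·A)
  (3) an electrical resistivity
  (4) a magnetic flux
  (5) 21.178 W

(1)

Reference: [kg·m²·s⁻²·A⁻¹] / [s·A] = kg·m²·s⁻³·A⁻².
Each option:
  (1) [kg·m²·s⁻²·A⁻²] / [s] = kg·m²·s⁻³·A⁻²  ← same
  (2) [kg·m·s⁻²] / [s·A] = kg·m·s⁻³·A⁻¹
  (3) [electrical resistivity] = kg·m³·s⁻³·A⁻²
  (4) [magnetic flux] = kg·m²·s⁻²·A⁻¹
  (5) W = J·s⁻¹ = kg·m²·s⁻³
Only (1) matches kg·m²·s⁻³·A⁻².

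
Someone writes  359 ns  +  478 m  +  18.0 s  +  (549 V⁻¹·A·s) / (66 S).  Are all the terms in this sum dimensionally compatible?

Reduce each to base SI dimensions:
  359 ns:  s
  478 m:  m
  18.0 s:  s
  (549 V⁻¹·A·s) / (66 S):  [kg⁻¹·m⁻²·s⁴·A²] / [kg⁻¹·m⁻²·s³·A²] = s
The terms do not share a single dimension (m vs s).

No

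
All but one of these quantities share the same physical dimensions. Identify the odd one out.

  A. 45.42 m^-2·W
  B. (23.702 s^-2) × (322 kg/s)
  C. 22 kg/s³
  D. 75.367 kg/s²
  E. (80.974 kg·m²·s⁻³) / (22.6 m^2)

D.

Dimensions:
  A. W·m⁻² = J·s⁻¹·m⁻² = kg·s⁻³
  B. [s⁻²] · [kg·s⁻¹] = kg·s⁻³
  C. kg·s⁻³
  D. kg·s⁻²
  E. [kg·m²·s⁻³] / [m²] = kg·s⁻³
All reduce to kg·s⁻³ except D., which is kg·s⁻².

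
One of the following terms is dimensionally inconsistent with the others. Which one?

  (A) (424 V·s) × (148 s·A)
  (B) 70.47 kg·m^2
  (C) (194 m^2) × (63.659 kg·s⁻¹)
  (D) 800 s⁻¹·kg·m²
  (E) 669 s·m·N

Dimensions:
  (A) [kg·m²·s⁻²·A⁻¹] · [s·A] = kg·m²·s⁻¹
  (B) kg·m²
  (C) [m²] · [kg·s⁻¹] = kg·m²·s⁻¹
  (D) kg·m²·s⁻¹
  (E) N·m·s = kg·m·s⁻²·m·s = kg·m²·s⁻¹
All reduce to kg·m²·s⁻¹ except (B), which is kg·m².

(B)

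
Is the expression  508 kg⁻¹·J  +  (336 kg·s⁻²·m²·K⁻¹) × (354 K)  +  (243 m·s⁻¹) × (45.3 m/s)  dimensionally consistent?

In SI base units:
  508 kg⁻¹·J:  J·kg⁻¹ = N·m·kg⁻¹ = m²·s⁻²
  (336 kg·s⁻²·m²·K⁻¹) × (354 K):  [kg·m²·s⁻²·K⁻¹] · [K] = kg·m²·s⁻²
  (243 m·s⁻¹) × (45.3 m/s):  [m·s⁻¹] · [m·s⁻¹] = m²·s⁻²
The terms do not share a single dimension (kg·m²·s⁻² vs m²·s⁻²).

No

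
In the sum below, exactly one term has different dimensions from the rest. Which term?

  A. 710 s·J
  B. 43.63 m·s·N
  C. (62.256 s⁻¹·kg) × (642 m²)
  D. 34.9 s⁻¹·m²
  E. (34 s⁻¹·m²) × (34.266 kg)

In SI base units:
  A. J·s = N·m·s = kg·m²·s⁻¹
  B. N·m·s = kg·m·s⁻²·m·s = kg·m²·s⁻¹
  C. [kg·s⁻¹] · [m²] = kg·m²·s⁻¹
  D. m²·s⁻¹
  E. [m²·s⁻¹] · [kg] = kg·m²·s⁻¹
All reduce to kg·m²·s⁻¹ except D., which is m²·s⁻¹.

D.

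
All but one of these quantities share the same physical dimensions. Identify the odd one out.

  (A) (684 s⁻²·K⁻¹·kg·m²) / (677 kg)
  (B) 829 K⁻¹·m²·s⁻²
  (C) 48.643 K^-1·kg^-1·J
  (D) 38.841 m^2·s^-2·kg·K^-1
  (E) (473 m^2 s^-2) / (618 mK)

(D)

Work out the base dimensions of each:
  (A) [kg·m²·s⁻²·K⁻¹] / [kg] = m²·s⁻²·K⁻¹
  (B) m²·s⁻²·K⁻¹
  (C) J·kg⁻¹·K⁻¹ = N·m·kg⁻¹·K⁻¹ = m²·s⁻²·K⁻¹
  (D) kg·m²·s⁻²·K⁻¹
  (E) [m²·s⁻²] / [K] = m²·s⁻²·K⁻¹
All reduce to m²·s⁻²·K⁻¹ except (D), which is kg·m²·s⁻²·K⁻¹.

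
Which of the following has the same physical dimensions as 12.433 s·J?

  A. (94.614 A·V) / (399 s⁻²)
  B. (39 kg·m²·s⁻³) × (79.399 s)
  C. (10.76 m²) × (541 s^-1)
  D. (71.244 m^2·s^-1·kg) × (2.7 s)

A.

Reference: J·s = N·m·s = kg·m²·s⁻¹.
Each option:
  A. [kg·m²·s⁻³] / [s⁻²] = kg·m²·s⁻¹  ← same
  B. [kg·m²·s⁻³] · [s] = kg·m²·s⁻²
  C. [m²] · [s⁻¹] = m²·s⁻¹
  D. [kg·m²·s⁻¹] · [s] = kg·m²
Only A. matches kg·m²·s⁻¹.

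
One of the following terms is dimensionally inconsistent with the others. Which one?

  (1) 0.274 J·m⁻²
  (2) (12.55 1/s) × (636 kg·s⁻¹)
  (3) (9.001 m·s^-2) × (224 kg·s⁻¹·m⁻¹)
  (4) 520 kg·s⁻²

Expand each in SI base units:
  (1) J·m⁻² = N·m·m⁻² = kg·s⁻²
  (2) [s⁻¹] · [kg·s⁻¹] = kg·s⁻²
  (3) [m·s⁻²] · [kg·m⁻¹·s⁻¹] = kg·s⁻³
  (4) kg·s⁻²
All reduce to kg·s⁻² except (3), which is kg·s⁻³.

(3)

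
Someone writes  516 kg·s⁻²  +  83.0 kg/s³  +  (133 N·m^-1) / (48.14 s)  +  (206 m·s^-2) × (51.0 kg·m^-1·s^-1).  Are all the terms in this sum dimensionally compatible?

No

Dimensions:
  516 kg·s⁻²:  kg·s⁻²
  83.0 kg/s³:  kg·s⁻³
  (133 N·m^-1) / (48.14 s):  [kg·s⁻²] / [s] = kg·s⁻³
  (206 m·s^-2) × (51.0 kg·m^-1·s^-1):  [m·s⁻²] · [kg·m⁻¹·s⁻¹] = kg·s⁻³
The terms do not share a single dimension (kg·s⁻² vs kg·s⁻³).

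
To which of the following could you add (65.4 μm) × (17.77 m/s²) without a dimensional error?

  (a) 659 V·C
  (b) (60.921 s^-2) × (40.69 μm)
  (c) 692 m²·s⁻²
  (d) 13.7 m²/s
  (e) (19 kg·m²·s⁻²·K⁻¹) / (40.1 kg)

(c)

Reference: [m] · [m·s⁻²] = m²·s⁻².
Each option:
  (a) C·V = s·A·J·C⁻¹ = kg·m²·s⁻²
  (b) [s⁻²] · [m] = m·s⁻²
  (c) m²·s⁻²  ← same
  (d) m²·s⁻¹
  (e) [kg·m²·s⁻²·K⁻¹] / [kg] = m²·s⁻²·K⁻¹
Only (c) matches m²·s⁻².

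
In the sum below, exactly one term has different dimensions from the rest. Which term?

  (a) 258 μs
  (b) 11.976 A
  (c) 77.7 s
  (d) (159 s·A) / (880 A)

(b)

Dimensions:
  (a) s
  (b) A
  (c) s
  (d) [s·A] / [A] = s
All reduce to s except (b), which is A.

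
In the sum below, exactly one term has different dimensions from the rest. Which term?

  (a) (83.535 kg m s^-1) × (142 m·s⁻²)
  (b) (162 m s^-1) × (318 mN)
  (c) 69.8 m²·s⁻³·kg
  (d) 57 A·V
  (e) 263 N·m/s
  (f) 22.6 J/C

(f)

Work out the base dimensions of each:
  (a) [kg·m·s⁻¹] · [m·s⁻²] = kg·m²·s⁻³
  (b) [m·s⁻¹] · [kg·m·s⁻²] = kg·m²·s⁻³
  (c) kg·m²·s⁻³
  (d) V·A = J·C⁻¹·A = kg·m²·s⁻³
  (e) N·m·s⁻¹ = kg·m·s⁻²·m·s⁻¹ = kg·m²·s⁻³
  (f) J·C⁻¹ = N·m·(s·A)⁻¹ = kg·m²·s⁻³·A⁻¹
All reduce to kg·m²·s⁻³ except (f), which is kg·m²·s⁻³·A⁻¹.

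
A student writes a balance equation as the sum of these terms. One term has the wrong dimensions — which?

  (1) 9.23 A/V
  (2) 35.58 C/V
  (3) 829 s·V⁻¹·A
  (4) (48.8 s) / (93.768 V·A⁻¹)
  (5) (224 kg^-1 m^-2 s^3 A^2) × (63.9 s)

Expand each in SI base units:
  (1) A·V⁻¹ = A·(J·C⁻¹)⁻¹ = kg⁻¹·m⁻²·s³·A²
  (2) C·V⁻¹ = s·A·(J·C⁻¹)⁻¹ = kg⁻¹·m⁻²·s⁴·A²
  (3) A·s·V⁻¹ = A·s·(J·C⁻¹)⁻¹ = kg⁻¹·m⁻²·s⁴·A²
  (4) [s] / [kg·m²·s⁻³·A⁻²] = kg⁻¹·m⁻²·s⁴·A²
  (5) [kg⁻¹·m⁻²·s³·A²] · [s] = kg⁻¹·m⁻²·s⁴·A²
All reduce to kg⁻¹·m⁻²·s⁴·A² except (1), which is kg⁻¹·m⁻²·s³·A².

(1)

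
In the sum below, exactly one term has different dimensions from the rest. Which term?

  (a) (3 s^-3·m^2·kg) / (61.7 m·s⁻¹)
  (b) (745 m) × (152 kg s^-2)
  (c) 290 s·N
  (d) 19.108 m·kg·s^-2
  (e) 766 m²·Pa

(c)

Work out the base dimensions of each:
  (a) [kg·m²·s⁻³] / [m·s⁻¹] = kg·m·s⁻²
  (b) [m] · [kg·s⁻²] = kg·m·s⁻²
  (c) N·s = kg·m·s⁻²·s = kg·m·s⁻¹
  (d) kg·m·s⁻²
  (e) Pa·m² = N·m⁻²·m² = kg·m·s⁻²
All reduce to kg·m·s⁻² except (c), which is kg·m·s⁻¹.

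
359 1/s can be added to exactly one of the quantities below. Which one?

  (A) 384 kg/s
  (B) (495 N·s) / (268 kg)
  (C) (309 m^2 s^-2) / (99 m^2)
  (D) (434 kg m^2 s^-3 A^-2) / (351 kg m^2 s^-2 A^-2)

Reference: s⁻¹.
Each option:
  (A) kg·s⁻¹
  (B) [kg·m·s⁻¹] / [kg] = m·s⁻¹
  (C) [m²·s⁻²] / [m²] = s⁻²
  (D) [kg·m²·s⁻³·A⁻²] / [kg·m²·s⁻²·A⁻²] = s⁻¹  ← same
Only (D) matches s⁻¹.

(D)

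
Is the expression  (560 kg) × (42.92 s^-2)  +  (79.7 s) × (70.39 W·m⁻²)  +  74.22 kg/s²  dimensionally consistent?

Dimensions:
  (560 kg) × (42.92 s^-2):  [kg] · [s⁻²] = kg·s⁻²
  (79.7 s) × (70.39 W·m⁻²):  [s] · [kg·s⁻³] = kg·s⁻²
  74.22 kg/s²:  kg·s⁻²
Every term reduces to kg·s⁻².

Yes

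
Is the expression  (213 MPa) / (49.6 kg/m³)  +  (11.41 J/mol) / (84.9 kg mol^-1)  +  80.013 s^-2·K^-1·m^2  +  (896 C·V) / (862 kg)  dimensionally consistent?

In SI base units:
  (213 MPa) / (49.6 kg/m³):  [kg·m⁻¹·s⁻²] / [kg·m⁻³] = m²·s⁻²
  (11.41 J/mol) / (84.9 kg mol^-1):  [kg·m²·s⁻²·mol⁻¹] / [kg·mol⁻¹] = m²·s⁻²
  80.013 s^-2·K^-1·m^2:  m²·s⁻²·K⁻¹
  (896 C·V) / (862 kg):  [kg·m²·s⁻²] / [kg] = m²·s⁻²
The terms do not share a single dimension (m²·s⁻² vs m²·s⁻²·K⁻¹).

No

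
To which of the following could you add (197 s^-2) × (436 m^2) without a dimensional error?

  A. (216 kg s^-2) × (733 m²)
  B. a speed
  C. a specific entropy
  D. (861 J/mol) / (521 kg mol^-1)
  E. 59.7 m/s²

D.

Reference: [s⁻²] · [m²] = m²·s⁻².
Each option:
  A. [kg·s⁻²] · [m²] = kg·m²·s⁻²
  B. [speed] = m·s⁻¹
  C. [specific entropy] = m²·s⁻²·K⁻¹
  D. [kg·m²·s⁻²·mol⁻¹] / [kg·mol⁻¹] = m²·s⁻²  ← same
  E. m·s⁻²
Only D. matches m²·s⁻².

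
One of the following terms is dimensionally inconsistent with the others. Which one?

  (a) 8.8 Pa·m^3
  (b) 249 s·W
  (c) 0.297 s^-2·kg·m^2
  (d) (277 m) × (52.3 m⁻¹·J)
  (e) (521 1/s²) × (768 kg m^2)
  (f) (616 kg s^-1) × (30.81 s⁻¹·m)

(f)

Expand each in SI base units:
  (a) Pa·m³ = N·m⁻²·m³ = kg·m²·s⁻²
  (b) W·s = J·s⁻¹·s = kg·m²·s⁻²
  (c) kg·m²·s⁻²
  (d) [m] · [kg·m·s⁻²] = kg·m²·s⁻²
  (e) [s⁻²] · [kg·m²] = kg·m²·s⁻²
  (f) [kg·s⁻¹] · [m·s⁻¹] = kg·m·s⁻²
All reduce to kg·m²·s⁻² except (f), which is kg·m·s⁻².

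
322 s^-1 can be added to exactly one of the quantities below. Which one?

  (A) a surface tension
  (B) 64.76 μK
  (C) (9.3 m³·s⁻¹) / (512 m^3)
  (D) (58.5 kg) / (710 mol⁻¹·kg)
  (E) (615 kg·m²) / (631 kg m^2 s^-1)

Reference: s⁻¹.
Each option:
  (A) [surface tension] = kg·s⁻²
  (B) K
  (C) [m³·s⁻¹] / [m³] = s⁻¹  ← same
  (D) [kg] / [kg·mol⁻¹] = mol
  (E) [kg·m²] / [kg·m²·s⁻¹] = s
Only (C) matches s⁻¹.

(C)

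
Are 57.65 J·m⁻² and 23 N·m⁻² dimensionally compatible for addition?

In SI base units:
  57.65 J·m⁻²:  J·m⁻² = N·m·m⁻² = kg·s⁻²
  23 N·m⁻²:  N·m⁻² = kg·m·s⁻²·m⁻² = kg·m⁻¹·s⁻²
kg·s⁻² ≠ kg·m⁻¹·s⁻², so they cannot be added.

No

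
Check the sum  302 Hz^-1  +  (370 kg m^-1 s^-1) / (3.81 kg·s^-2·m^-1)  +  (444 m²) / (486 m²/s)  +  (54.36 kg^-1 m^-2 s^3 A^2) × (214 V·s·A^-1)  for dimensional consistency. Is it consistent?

Reduce each to base SI dimensions:
  302 Hz^-1:  Hz⁻¹ = (s⁻¹)⁻¹ = s
  (370 kg m^-1 s^-1) / (3.81 kg·s^-2·m^-1):  [kg·m⁻¹·s⁻¹] / [kg·m⁻¹·s⁻²] = s
  (444 m²) / (486 m²/s):  [m²] / [m²·s⁻¹] = s
  (54.36 kg^-1 m^-2 s^3 A^2) × (214 V·s·A^-1):  [kg⁻¹·m⁻²·s³·A²] · [kg·m²·s⁻²·A⁻²] = s
Every term reduces to s.

Yes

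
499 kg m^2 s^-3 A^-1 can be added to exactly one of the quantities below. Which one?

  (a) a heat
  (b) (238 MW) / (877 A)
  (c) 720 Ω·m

Reference: kg·m²·s⁻³·A⁻¹.
Each option:
  (a) [heat] = kg·m²·s⁻²
  (b) [kg·m²·s⁻³] / [A] = kg·m²·s⁻³·A⁻¹  ← same
  (c) Ω·m = V·A⁻¹·m = kg·m³·s⁻³·A⁻²
Only (b) matches kg·m²·s⁻³·A⁻¹.

(b)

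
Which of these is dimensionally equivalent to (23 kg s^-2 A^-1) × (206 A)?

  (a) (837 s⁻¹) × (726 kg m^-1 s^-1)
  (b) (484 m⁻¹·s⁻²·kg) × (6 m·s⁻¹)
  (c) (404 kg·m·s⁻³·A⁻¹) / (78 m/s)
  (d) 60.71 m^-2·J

(d)

Reference: [kg·s⁻²·A⁻¹] · [A] = kg·s⁻².
Each option:
  (a) [s⁻¹] · [kg·m⁻¹·s⁻¹] = kg·m⁻¹·s⁻²
  (b) [kg·m⁻¹·s⁻²] · [m·s⁻¹] = kg·s⁻³
  (c) [kg·m·s⁻³·A⁻¹] / [m·s⁻¹] = kg·s⁻²·A⁻¹
  (d) J·m⁻² = N·m·m⁻² = kg·s⁻²  ← same
Only (d) matches kg·s⁻².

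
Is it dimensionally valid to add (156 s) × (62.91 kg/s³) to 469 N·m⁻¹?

Yes

Expand each in SI base units:
  (156 s) × (62.91 kg/s³):  [s] · [kg·s⁻³] = kg·s⁻²
  469 N·m⁻¹:  N·m⁻¹ = kg·m·s⁻²·m⁻¹ = kg·s⁻²
Both are kg·s⁻², so they have the same dimensions and can be added.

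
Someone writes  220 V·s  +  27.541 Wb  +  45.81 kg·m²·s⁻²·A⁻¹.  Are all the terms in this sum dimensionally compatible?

Expand each in SI base units:
  220 V·s:  V·s = J·C⁻¹·s = kg·m²·s⁻²·A⁻¹
  27.541 Wb:  Wb = V·s = kg·m²·s⁻²·A⁻¹
  45.81 kg·m²·s⁻²·A⁻¹:  kg·m²·s⁻²·A⁻¹
Every term reduces to kg·m²·s⁻²·A⁻¹.

Yes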